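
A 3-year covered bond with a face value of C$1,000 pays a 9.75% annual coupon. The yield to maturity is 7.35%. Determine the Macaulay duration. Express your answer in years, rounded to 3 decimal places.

Periodic yield y = 0.0735. Discount each cash flow and weight by its year:
  t   CF        PV=CF/(1+0.0735)^t    t·PV
  1        97.50        90.8244        90.8244
  2        97.50        84.6059       169.2117
  3     1,097.50       887.1527     2,661.4581
  Σ                  1,062.5830     2,921.4943
Price P = Σ PV = 1,062.5830.
Macaulay duration = Σ(t·PV) / P = 2,921.4943 / 1,062.5830 = 2.74943 years.

2.749 years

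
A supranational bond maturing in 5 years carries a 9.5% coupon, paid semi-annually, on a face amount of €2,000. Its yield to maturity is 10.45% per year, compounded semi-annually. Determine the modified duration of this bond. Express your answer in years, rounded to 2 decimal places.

Periodic yield y = 0.05225. First find Macaulay duration:
  t   CF        PV=CF/(1+0.05225)^t    t·PV
  1        95.00        90.2827        90.2827
  2        95.00        85.7997       171.5994
  3        95.00        81.5393       244.6178
  4        95.00        77.4904       309.9616
  5        95.00        73.6426       368.2128
  6        95.00        69.9858       419.9149
  7        95.00        66.5106       465.5744
  8        95.00        63.2080       505.6641
  9        95.00        60.0694       540.6245
  10    2,095.00     1,258.9100    12,589.1000
  Σ                  1,927.4385    15,705.5522
P = 1,927.4385; Macaulay duration = 15,705.5522 / 1,927.4385 = 8.14841 half-year periods = 4.07420 years.
Modified duration = D_Mac / (1 + y) = 4.07420 / 1.05225 = 3.87190 years.

3.87 years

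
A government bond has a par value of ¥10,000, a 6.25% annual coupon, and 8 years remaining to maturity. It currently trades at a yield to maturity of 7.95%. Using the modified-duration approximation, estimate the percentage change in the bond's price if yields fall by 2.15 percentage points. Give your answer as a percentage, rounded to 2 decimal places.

Periodic yield y = 0.0795. Modified duration first:
  t   CF        PV=CF/(1+0.0795)^t    t·PV
  1       625.00       578.9717       578.9717
  2       625.00       536.3333     1,072.6665
  3       625.00       496.8349     1,490.5046
  4       625.00       460.2454     1,840.9815
  5       625.00       426.3505     2,131.7525
  6       625.00       394.9518     2,369.7110
  7       625.00       365.8655     2,561.0587
  8    10,625.00     5,761.6618    46,093.2947
  Σ                  9,021.2150    58,138.9413
P = 9,021.2150; D_Mac = 6.44469 yrs; D_mod = 6.44469/(1+0.0795) = 5.97007 yrs.
ΔP/P ≈ -D_mod · Δy = -5.97007 × (-0.0215) = +0.128357 = +12.8357%.

+12.84%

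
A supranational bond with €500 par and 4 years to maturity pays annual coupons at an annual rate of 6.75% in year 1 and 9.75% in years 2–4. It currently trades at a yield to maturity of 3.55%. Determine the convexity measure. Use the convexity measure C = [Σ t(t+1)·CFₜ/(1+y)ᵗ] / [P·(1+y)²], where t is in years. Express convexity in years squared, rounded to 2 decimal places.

With y = 0.0355:
  t   CF        PV=CF/(1+0.0355)^t    t·PV        t(t+1)·PV
  1        33.75        32.5930        32.5930          65.1859
  2        48.75        45.4647        90.9294         272.7883
  3        48.75        43.9060       131.7181         526.8725
  4       548.75       477.2810     1,909.1239       9,545.6194
  Σ                    599.2447     2,164.3644      10,410.4661
P = 599.2447.
Convexity = Σ t(t+1)·PV / [P·(1+y)²] = 10,410.4661 / (599.2447 × 1.072260) = 16.20189.

16.20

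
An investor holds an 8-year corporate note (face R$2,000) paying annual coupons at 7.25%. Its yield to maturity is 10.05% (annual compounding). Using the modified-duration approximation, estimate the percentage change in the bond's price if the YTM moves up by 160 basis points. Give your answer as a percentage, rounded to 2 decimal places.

Periodic yield y = 0.1005. Modified duration first:
  t   CF        PV=CF/(1+0.1005)^t    t·PV
  1       145.00       131.7583       131.7583
  2       145.00       119.7258       239.4517
  3       145.00       108.7922       326.3767
  4       145.00        98.8571       395.4284
  5       145.00        89.8292       449.1462
  6       145.00        81.6259       489.7551
  7       145.00        74.1716       519.2012
  8     2,145.00       997.0270     7,976.2160
  Σ                  1,701.7872    10,527.3336
P = 1,701.7872; D_Mac = 6.18605 yrs; D_mod = 6.18605/(1+0.1005) = 5.62112 yrs.
ΔP/P ≈ -D_mod · Δy = -5.62112 × (+0.016) = -0.089938 = -8.9938%.

-8.99%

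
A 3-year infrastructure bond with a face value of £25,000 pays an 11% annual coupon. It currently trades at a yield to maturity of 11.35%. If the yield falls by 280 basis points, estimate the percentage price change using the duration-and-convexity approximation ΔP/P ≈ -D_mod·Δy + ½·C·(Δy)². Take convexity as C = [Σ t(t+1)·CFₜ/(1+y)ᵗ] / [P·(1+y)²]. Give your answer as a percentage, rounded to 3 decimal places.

+7.149%

With y = 0.1135:
  t   CF        PV=CF/(1+0.1135)^t    t·PV        t(t+1)·PV
  1     2,750.00     2,469.6902     2,469.6902       4,939.3803
  2     2,750.00     2,217.9526     4,435.9051      13,307.7153
  3    27,750.00    20,099.8272    60,299.4815     241,197.9262
  Σ                 24,787.4699    67,205.0768     259,445.0218
P = 24,787.4699; D_Mac = 2.71125 yrs; D_mod = 2.43489 yrs; C = 8.44175.
Duration effect: -2.43489 × (-0.028) = +0.068177
Convexity effect: 0.5 × 8.44175 × (-0.028)² = +0.0033092
ΔP/P ≈ +0.068177 + 0.0033092 = +0.071486 = +7.1486%.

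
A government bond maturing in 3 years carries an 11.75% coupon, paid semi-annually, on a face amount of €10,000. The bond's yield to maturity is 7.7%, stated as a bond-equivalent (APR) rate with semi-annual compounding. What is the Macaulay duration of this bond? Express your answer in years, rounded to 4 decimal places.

Periodic yield y = 0.0385. Discount each cash flow and weight by its period:
  t   CF        PV=CF/(1+0.0385)^t    t·PV
  1       587.50       565.7198       565.7198
  2       587.50       544.7470     1,089.4941
  3       587.50       524.5518     1,573.6554
  4       587.50       505.1052     2,020.4209
  5       587.50       486.3796     2,431.8981
  6    10,587.50     8,440.2327    50,641.3959
  Σ                 11,066.7361    58,322.5841
Price P = Σ PV = 11,066.7361.
Macaulay duration = Σ(t·PV) / P = 58,322.5841 / 11,066.7361 = 5.27008 half-year periods.
In years: 5.27008 / 2 = 2.63504 years.

2.6350 years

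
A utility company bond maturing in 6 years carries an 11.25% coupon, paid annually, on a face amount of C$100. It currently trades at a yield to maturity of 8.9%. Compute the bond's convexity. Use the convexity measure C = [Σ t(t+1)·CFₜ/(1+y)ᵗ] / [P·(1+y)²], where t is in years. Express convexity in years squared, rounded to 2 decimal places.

25.65

With y = 0.089:
  t   CF        PV=CF/(1+0.089)^t    t·PV        t(t+1)·PV
  1        11.25        10.3306        10.3306          20.6612
  2        11.25         9.4863        18.9726          56.9178
  3        11.25         8.7110        26.1331         104.5322
  4        11.25         7.9991        31.9964         159.9820
  5        11.25         7.3454        36.7268         220.3608
  6       111.25        66.7011       400.2064       2,801.4446
  Σ                    110.5734       524.3658       3,363.8985
P = 110.5734.
Convexity = Σ t(t+1)·PV / [P·(1+y)²] = 3,363.8985 / (110.5734 × 1.185921) = 25.65290.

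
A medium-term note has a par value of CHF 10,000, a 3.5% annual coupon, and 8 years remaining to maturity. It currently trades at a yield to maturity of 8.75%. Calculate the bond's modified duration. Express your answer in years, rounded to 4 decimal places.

Periodic yield y = 0.0875. First find Macaulay duration:
  t   CF        PV=CF/(1+0.0875)^t    t·PV
  1       350.00       321.8391       321.8391
  2       350.00       295.9440       591.8880
  3       350.00       272.1324       816.3972
  4       350.00       250.2367     1,000.9467
  5       350.00       230.1027     1,150.5135
  6       350.00       211.5887     1,269.5321
  7       350.00       194.5643     1,361.9502
  8    10,350.00     5,290.6158    42,324.9264
  Σ                  7,067.0237    48,837.9932
P = 7,067.0237; Macaulay duration = 48,837.9932 / 7,067.0237 = 6.91069 years.
Modified duration = D_Mac / (1 + y) = 6.91069 / 1.0875 = 6.35466 years.

6.3547 years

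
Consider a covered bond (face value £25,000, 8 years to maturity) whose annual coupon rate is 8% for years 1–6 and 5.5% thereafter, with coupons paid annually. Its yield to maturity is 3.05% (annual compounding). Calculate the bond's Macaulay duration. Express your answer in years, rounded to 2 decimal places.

Periodic yield y = 0.0305. Discount each cash flow and weight by its year:
  t   CF        PV=CF/(1+0.0305)^t    t·PV
  1     2,000.00     1,940.8054     1,940.8054
  2     2,000.00     1,883.3629     3,766.7257
  3     2,000.00     1,827.6204     5,482.8613
  4     2,000.00     1,773.5278     7,094.1114
  5     2,000.00     1,721.0362     8,605.1812
  6     2,000.00     1,670.0982    10,020.5895
  7     1,375.00     1,114.2092     7,799.4641
  8    26,375.00    20,739.9879   165,919.9035
  Σ                 32,670.6482   210,629.6421
Price P = Σ PV = 32,670.6482.
Macaulay duration = Σ(t·PV) / P = 210,629.6421 / 32,670.6482 = 6.44706 years.

6.45 years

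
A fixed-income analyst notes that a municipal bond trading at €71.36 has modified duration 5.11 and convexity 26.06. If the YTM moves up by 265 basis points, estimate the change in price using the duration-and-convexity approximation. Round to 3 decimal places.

-€9.010

Duration effect: -D_mod·Δy = -5.11 × (+0.0265) = -0.135415
Convexity effect: ½·C·(Δy)² = 0.5 × 26.06 × (0.0265)² = +0.0091503175
ΔP/P ≈ -0.135415 + 0.0091503175 = -0.1262646825
ΔP ≈ 71.36 × (-0.1262646825) = -9.0102477432.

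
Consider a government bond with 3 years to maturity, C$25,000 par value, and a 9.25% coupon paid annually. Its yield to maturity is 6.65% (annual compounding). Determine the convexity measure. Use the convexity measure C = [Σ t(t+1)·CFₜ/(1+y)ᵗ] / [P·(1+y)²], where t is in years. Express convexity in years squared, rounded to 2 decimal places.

9.44

With y = 0.0665:
  t   CF        PV=CF/(1+0.0665)^t    t·PV        t(t+1)·PV
  1     2,312.50     2,168.3075     2,168.3075       4,336.6151
  2     2,312.50     2,033.1060     4,066.2120      12,198.6360
  3    27,312.50    22,515.3589    67,546.0768     270,184.3073
  Σ                 26,716.7725    73,780.5964     286,719.5584
P = 26,716.7725.
Convexity = Σ t(t+1)·PV / [P·(1+y)²] = 286,719.5584 / (26,716.7725 × 1.137422) = 9.43521.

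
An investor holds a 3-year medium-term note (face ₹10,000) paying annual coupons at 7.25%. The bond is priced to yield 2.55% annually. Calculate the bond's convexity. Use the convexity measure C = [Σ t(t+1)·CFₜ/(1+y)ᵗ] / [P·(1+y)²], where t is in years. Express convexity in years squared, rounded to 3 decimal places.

With y = 0.0255:
  t   CF        PV=CF/(1+0.0255)^t    t·PV        t(t+1)·PV
  1       725.00       706.9722       706.9722       1,413.9444
  2       725.00       689.3927     1,378.7854       4,136.3562
  3    10,725.00     9,944.6684    29,834.0052     119,336.0209
  Σ                 11,341.0333    31,919.7628     124,886.3215
P = 11,341.0333.
Convexity = Σ t(t+1)·PV / [P·(1+y)²] = 124,886.3215 / (11,341.0333 × 1.051650) = 10.47107.

10.471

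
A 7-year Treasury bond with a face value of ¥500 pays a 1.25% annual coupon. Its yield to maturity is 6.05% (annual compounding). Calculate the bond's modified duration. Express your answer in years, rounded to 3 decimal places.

6.311 years

Periodic yield y = 0.0605. First find Macaulay duration:
  t   CF        PV=CF/(1+0.0605)^t    t·PV
  1         6.25         5.8934         5.8934
  2         6.25         5.5572        11.1145
  3         6.25         5.2402        15.7206
  4         6.25         4.9413        19.7650
  5         6.25         4.6594        23.2968
  6         6.25         4.3936        26.3613
  7       506.25       335.5756     2,349.0289
  Σ                    366.2606     2,451.1806
P = 366.2606; Macaulay duration = 2,451.1806 / 366.2606 = 6.69245 years.
Modified duration = D_Mac / (1 + y) = 6.69245 / 1.0605 = 6.31065 years.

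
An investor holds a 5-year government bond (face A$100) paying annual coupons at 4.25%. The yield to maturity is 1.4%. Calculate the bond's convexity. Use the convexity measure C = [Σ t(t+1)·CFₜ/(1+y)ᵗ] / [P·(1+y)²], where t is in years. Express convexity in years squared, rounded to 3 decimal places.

With y = 0.014:
  t   CF        PV=CF/(1+0.014)^t    t·PV        t(t+1)·PV
  1         4.25         4.1913         4.1913           8.3826
  2         4.25         4.1335         8.2669          24.8007
  3         4.25         4.0764        12.2292          48.9166
  4         4.25         4.0201        16.0804          80.4020
  5       104.25        97.2493       486.2463       2,917.4777
  Σ                    113.6705       527.0141       3,079.9797
P = 113.6705.
Convexity = Σ t(t+1)·PV / [P·(1+y)²] = 3,079.9797 / (113.6705 × 1.028196) = 26.35264.

26.353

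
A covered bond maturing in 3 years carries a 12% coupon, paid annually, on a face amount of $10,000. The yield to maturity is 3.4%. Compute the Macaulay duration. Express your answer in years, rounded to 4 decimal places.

Periodic yield y = 0.034. Discount each cash flow and weight by its year:
  t   CF        PV=CF/(1+0.034)^t    t·PV
  1     1,200.00     1,160.5416     1,160.5416
  2     1,200.00     1,122.3806     2,244.7613
  3    11,200.00    10,131.0954    30,393.2863
  Σ                 12,414.0177    33,798.5892
Price P = Σ PV = 12,414.0177.
Macaulay duration = Σ(t·PV) / P = 33,798.5892 / 12,414.0177 = 2.72261 years.

2.7226 years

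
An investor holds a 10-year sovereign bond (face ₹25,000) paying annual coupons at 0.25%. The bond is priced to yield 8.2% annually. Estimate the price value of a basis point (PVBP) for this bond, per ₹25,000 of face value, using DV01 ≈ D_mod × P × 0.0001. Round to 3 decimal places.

₹10.693

Periodic yield y = 0.082.
  t   CF        PV=CF/(1+0.082)^t    t·PV
  1        62.50        57.7634        57.7634
  2        62.50        53.3858       106.7715
  3        62.50        49.3399       148.0197
  4        62.50        45.6006       182.4026
  5        62.50        42.1448       210.7239
  6        62.50        38.9508       233.7048
  7        62.50        35.9989       251.9923
  8        62.50        33.2707       266.1656
  9        62.50        30.7493       276.7433
  10   25,062.50    11,395.9827   113,959.8273
  Σ                 11,783.1869   115,694.1144
P = 11,783.1869; D_Mac = 9.81858 yrs; D_mod = 9.07447 yrs.
DV01 ≈ 9.07447 × 11,783.1869 × 0.0001 = 10.692617.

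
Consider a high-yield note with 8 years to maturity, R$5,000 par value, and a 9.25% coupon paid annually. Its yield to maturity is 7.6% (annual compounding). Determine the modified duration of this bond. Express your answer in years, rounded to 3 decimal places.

5.659 years

Periodic yield y = 0.076. First find Macaulay duration:
  t   CF        PV=CF/(1+0.076)^t    t·PV
  1       462.50       429.8327       429.8327
  2       462.50       399.4728       798.9456
  3       462.50       371.2572     1,113.7717
  4       462.50       345.0346     1,380.1384
  5       462.50       320.6641     1,603.3206
  6       462.50       298.0150     1,788.0899
  7       462.50       276.9656     1,938.7592
  8     5,462.50     3,040.1379    24,321.1030
  Σ                  5,481.3799    33,373.9612
P = 5,481.3799; Macaulay duration = 33,373.9612 / 5,481.3799 = 6.08861 years.
Modified duration = D_Mac / (1 + y) = 6.08861 / 1.076 = 5.65856 years.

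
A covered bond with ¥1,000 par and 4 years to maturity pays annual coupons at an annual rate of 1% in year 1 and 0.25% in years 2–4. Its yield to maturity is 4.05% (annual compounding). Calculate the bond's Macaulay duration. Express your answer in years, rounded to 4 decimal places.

Periodic yield y = 0.0405. Discount each cash flow and weight by its year:
  t   CF        PV=CF/(1+0.0405)^t    t·PV
  1        10.00         9.6108         9.6108
  2         2.50         2.3092         4.6183
  3         2.50         2.2193         6.6579
  4     1,002.50       855.2952     3,421.1809
  Σ                    869.4344     3,442.0678
Price P = Σ PV = 869.4344.
Macaulay duration = Σ(t·PV) / P = 3,442.0678 / 869.4344 = 3.95897 years.

3.9590 years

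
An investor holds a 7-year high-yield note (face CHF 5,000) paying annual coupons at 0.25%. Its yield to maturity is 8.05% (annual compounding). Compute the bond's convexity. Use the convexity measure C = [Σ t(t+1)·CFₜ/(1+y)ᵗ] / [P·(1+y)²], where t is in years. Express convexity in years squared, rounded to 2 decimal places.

47.32

With y = 0.0805:
  t   CF        PV=CF/(1+0.0805)^t    t·PV        t(t+1)·PV
  1        12.50        11.5687        11.5687          23.1374
  2        12.50        10.7068        21.4136          64.2409
  3        12.50         9.9091        29.7274         118.9096
  4        12.50         9.1709        36.6835         183.4176
  5        12.50         8.4876        42.4381         254.6287
  6        12.50         7.8553        47.1316         329.9215
  7     5,012.50     2,915.2848    20,406.9935     163,255.9484
  Σ                  2,972.9832    20,595.9566     164,230.2042
P = 2,972.9832.
Convexity = Σ t(t+1)·PV / [P·(1+y)²] = 164,230.2042 / (2,972.9832 × 1.167480) = 47.31633.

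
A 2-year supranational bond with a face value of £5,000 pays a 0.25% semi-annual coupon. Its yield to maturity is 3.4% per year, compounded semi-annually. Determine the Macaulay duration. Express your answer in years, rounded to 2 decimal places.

2.00 years

Periodic yield y = 0.017. Discount each cash flow and weight by its period:
  t   CF        PV=CF/(1+0.017)^t    t·PV
  1         6.25         6.1455         6.1455
  2         6.25         6.0428        12.0856
  3         6.25         5.9418        17.8254
  4     5,006.25     4,679.8154    18,719.2616
  Σ                  4,697.9455    18,755.3181
Price P = Σ PV = 4,697.9455.
Macaulay duration = Σ(t·PV) / P = 18,755.3181 / 4,697.9455 = 3.99224 half-year periods.
In years: 3.99224 / 2 = 1.99612 years.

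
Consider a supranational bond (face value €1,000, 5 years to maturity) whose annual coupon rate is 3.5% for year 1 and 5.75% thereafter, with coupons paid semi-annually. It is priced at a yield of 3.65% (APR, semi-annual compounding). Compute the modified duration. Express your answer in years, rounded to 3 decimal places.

4.441 years

Periodic yield y = 0.01825. First find Macaulay duration:
  t   CF        PV=CF/(1+0.01825)^t    t·PV
  1        17.50        17.1863        17.1863
  2        17.50        16.8783        33.7566
  3        28.75        27.2317        81.6951
  4        28.75        26.7436       106.9745
  5        28.75        26.2643       131.3215
  6        28.75        25.7936       154.7614
  7        28.75        25.3313       177.3189
  8        28.75        24.8773       199.0181
  9        28.75        24.4314       219.8825
  10    1,028.75       858.5501     8,585.5013
  Σ                  1,073.2879     9,707.4161
P = 1,073.2879; Macaulay duration = 9,707.4161 / 1,073.2879 = 9.04456 half-year periods = 4.52228 years.
Modified duration = D_Mac / (1 + y) = 4.52228 / 1.01825 = 4.44123 years.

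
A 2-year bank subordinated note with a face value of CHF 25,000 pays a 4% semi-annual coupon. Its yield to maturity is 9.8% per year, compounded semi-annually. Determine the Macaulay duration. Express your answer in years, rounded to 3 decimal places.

1.938 years

Periodic yield y = 0.049. Discount each cash flow and weight by its period:
  t   CF        PV=CF/(1+0.049)^t    t·PV
  1       500.00       476.6444       476.6444
  2       500.00       454.3798       908.7596
  3       500.00       433.1552     1,299.4656
  4    25,500.00    21,059.0234    84,236.0937
  Σ                 22,423.2029    86,920.9634
Price P = Σ PV = 22,423.2029.
Macaulay duration = Σ(t·PV) / P = 86,920.9634 / 22,423.2029 = 3.87638 half-year periods.
In years: 3.87638 / 2 = 1.93819 years.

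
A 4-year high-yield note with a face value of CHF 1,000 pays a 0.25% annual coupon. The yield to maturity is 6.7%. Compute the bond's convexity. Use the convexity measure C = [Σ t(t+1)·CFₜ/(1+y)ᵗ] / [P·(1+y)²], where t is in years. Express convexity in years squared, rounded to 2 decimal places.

With y = 0.067:
  t   CF        PV=CF/(1+0.067)^t    t·PV        t(t+1)·PV
  1         2.50         2.3430         2.3430           4.6860
  2         2.50         2.1959         4.3918          13.1754
  3         2.50         2.0580         6.1740          24.6961
  4     1,002.50       773.4401     3,093.7605      15,468.8027
  Σ                    780.0371     3,106.6694      15,511.3601
P = 780.0371.
Convexity = Σ t(t+1)·PV / [P·(1+y)²] = 15,511.3601 / (780.0371 × 1.138489) = 17.46650.

17.47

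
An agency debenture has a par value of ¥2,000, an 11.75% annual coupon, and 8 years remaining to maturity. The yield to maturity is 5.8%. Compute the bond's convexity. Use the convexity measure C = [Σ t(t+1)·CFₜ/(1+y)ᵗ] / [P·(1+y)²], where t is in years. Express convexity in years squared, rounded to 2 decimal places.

42.82

With y = 0.058:
  t   CF        PV=CF/(1+0.058)^t    t·PV        t(t+1)·PV
  1       235.00       222.1172       222.1172         444.2344
  2       235.00       209.9406       419.8813       1,259.6439
  3       235.00       198.4316       595.2948       2,381.1793
  4       235.00       187.5535       750.2140       3,751.0702
  5       235.00       177.2717       886.3587       5,318.1524
  6       235.00       167.5536     1,005.3218       7,037.2527
  7       235.00       158.3683     1,108.5779       8,868.6234
  8     2,235.00     1,423.6138    11,388.9103     102,500.1928
  Σ                  2,744.8504    16,376.6761     131,560.3491
P = 2,744.8504.
Convexity = Σ t(t+1)·PV / [P·(1+y)²] = 131,560.3491 / (2,744.8504 × 1.119364) = 42.81885.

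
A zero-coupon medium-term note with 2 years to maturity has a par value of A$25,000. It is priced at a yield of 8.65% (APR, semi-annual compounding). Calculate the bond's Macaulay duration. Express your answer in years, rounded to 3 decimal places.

2.000 years

A zero-coupon bond has a single cash flow at maturity, so its Macaulay duration equals its maturity: 2 years.
(Equivalently: 4 semi-annual periods ÷ 2 = 2 years.)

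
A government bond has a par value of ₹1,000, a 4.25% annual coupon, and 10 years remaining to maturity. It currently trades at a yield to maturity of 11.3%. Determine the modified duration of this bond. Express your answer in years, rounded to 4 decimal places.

Periodic yield y = 0.113. First find Macaulay duration:
  t   CF        PV=CF/(1+0.113)^t    t·PV
  1        42.50        38.1851        38.1851
  2        42.50        34.3083        68.6165
  3        42.50        30.8250        92.4751
  4        42.50        27.6954       110.7818
  5        42.50        24.8836       124.4180
  6        42.50        22.3572       134.1434
  7        42.50        20.0874       140.6115
  8        42.50        18.0479       144.3835
  9        42.50        16.2156       145.9402
  10    1,042.50       357.3752     3,573.7521
  Σ                    589.9807     4,573.3070
P = 589.9807; Macaulay duration = 4,573.3070 / 589.9807 = 7.75162 years.
Modified duration = D_Mac / (1 + y) = 7.75162 / 1.113 = 6.96462 years.

6.9646 years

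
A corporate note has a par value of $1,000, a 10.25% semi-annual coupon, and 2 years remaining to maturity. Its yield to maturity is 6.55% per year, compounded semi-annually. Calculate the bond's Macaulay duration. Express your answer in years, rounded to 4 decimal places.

Periodic yield y = 0.03275. Discount each cash flow and weight by its period:
  t   CF        PV=CF/(1+0.03275)^t    t·PV
  1        51.25        49.6248        49.6248
  2        51.25        48.0511        96.1022
  3        51.25        46.5273       139.5820
  4     1,051.25       924.1132     3,696.4530
  Σ                  1,068.3165     3,981.7620
Price P = Σ PV = 1,068.3165.
Macaulay duration = Σ(t·PV) / P = 3,981.7620 / 1,068.3165 = 3.72714 half-year periods.
In years: 3.72714 / 2 = 1.86357 years.

1.8636 years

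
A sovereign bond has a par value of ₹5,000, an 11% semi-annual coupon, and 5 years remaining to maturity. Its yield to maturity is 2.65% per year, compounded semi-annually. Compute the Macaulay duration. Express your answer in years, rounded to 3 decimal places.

Periodic yield y = 0.01325. Discount each cash flow and weight by its period:
  t   CF        PV=CF/(1+0.01325)^t    t·PV
  1       275.00       271.4039       271.4039
  2       275.00       267.8548       535.7096
  3       275.00       264.3522       793.0565
  4       275.00       260.8953     1,043.5812
  5       275.00       257.4836     1,287.4182
  6       275.00       254.1166     1,524.6995
  7       275.00       250.7936     1,755.5550
  8       275.00       247.5140     1,980.1121
  9       275.00       244.2773     2,198.4961
  10    5,275.00     4,624.4101    46,244.1009
  Σ                  6,943.1014    57,634.1330
Price P = Σ PV = 6,943.1014.
Macaulay duration = Σ(t·PV) / P = 57,634.1330 / 6,943.1014 = 8.30092 half-year periods.
In years: 8.30092 / 2 = 4.15046 years.

4.150 years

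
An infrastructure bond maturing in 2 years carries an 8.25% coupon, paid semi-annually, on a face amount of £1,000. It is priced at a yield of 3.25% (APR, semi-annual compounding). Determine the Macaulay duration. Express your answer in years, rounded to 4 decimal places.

Periodic yield y = 0.01625. Discount each cash flow and weight by its period:
  t   CF        PV=CF/(1+0.01625)^t    t·PV
  1        41.25        40.5904        40.5904
  2        41.25        39.9414        79.8827
  3        41.25        39.3027       117.9081
  4     1,041.25       976.2314     3,904.9257
  Σ                  1,096.0659     4,143.3069
Price P = Σ PV = 1,096.0659.
Macaulay duration = Σ(t·PV) / P = 4,143.3069 / 1,096.0659 = 3.78016 half-year periods.
In years: 3.78016 / 2 = 1.89008 years.

1.8901 years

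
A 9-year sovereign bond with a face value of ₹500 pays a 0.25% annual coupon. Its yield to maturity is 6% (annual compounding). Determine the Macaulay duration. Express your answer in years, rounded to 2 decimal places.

8.88 years

Periodic yield y = 0.06. Discount each cash flow and weight by its year:
  t   CF        PV=CF/(1+0.06)^t    t·PV
  1         1.25         1.1792         1.1792
  2         1.25         1.1125         2.2250
  3         1.25         1.0495         3.1486
  4         1.25         0.9901         3.9605
  5         1.25         0.9341         4.6704
  6         1.25         0.8812         5.2872
  7         1.25         0.8313         5.8192
  8         1.25         0.7843         6.2741
  9       501.25       296.6891     2,670.2019
  Σ                    304.4513     2,702.7662
Price P = Σ PV = 304.4513.
Macaulay duration = Σ(t·PV) / P = 2,702.7662 / 304.4513 = 8.87750 years.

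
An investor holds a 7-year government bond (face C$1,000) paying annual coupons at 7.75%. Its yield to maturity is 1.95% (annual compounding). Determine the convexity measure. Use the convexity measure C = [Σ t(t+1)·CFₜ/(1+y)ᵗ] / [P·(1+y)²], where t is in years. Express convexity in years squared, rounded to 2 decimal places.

With y = 0.0195:
  t   CF        PV=CF/(1+0.0195)^t    t·PV        t(t+1)·PV
  1        77.50        76.0177        76.0177         152.0353
  2        77.50        74.5637       149.1273         447.3820
  3        77.50        73.1375       219.4125         877.6498
  4        77.50        71.7386       286.9543       1,434.7716
  5        77.50        70.3664       351.8322       2,110.9931
  6        77.50        69.0205       414.1232       2,898.8625
  7     1,077.50       941.2536     6,588.7755      52,710.2038
  Σ                  1,376.0980     8,086.2426      60,631.8980
P = 1,376.0980.
Convexity = Σ t(t+1)·PV / [P·(1+y)²] = 60,631.8980 / (1,376.0980 × 1.039380) = 42.39136.

42.39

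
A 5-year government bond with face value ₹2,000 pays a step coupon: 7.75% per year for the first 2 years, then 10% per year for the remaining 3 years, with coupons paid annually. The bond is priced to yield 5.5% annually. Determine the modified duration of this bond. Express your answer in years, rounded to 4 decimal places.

Periodic yield y = 0.055. First find Macaulay duration:
  t   CF        PV=CF/(1+0.055)^t    t·PV
  1       155.00       146.9194       146.9194
  2       155.00       139.2601       278.5202
  3       200.00       170.3227       510.9682
  4       200.00       161.4433       645.7734
  5     2,200.00     1,683.2956     8,416.4779
  Σ                  2,301.2412     9,998.6592
P = 2,301.2412; Macaulay duration = 9,998.6592 / 2,301.2412 = 4.34490 years.
Modified duration = D_Mac / (1 + y) = 4.34490 / 1.055 = 4.11839 years.

4.1184 years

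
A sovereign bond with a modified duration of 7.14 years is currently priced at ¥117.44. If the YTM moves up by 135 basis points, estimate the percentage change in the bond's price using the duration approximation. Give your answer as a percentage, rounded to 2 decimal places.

-9.64%

Duration approximation: ΔP/P ≈ -D_mod · Δy = -7.14 × (+0.0135) = -0.096390.
As a percentage: -9.6390%.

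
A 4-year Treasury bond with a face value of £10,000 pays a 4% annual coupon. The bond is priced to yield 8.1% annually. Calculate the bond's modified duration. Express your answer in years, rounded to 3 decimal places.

Periodic yield y = 0.081. First find Macaulay duration:
  t   CF        PV=CF/(1+0.081)^t    t·PV
  1       400.00       370.0278       370.0278
  2       400.00       342.3013       684.6027
  3       400.00       316.6525       949.9575
  4    10,400.00     7,616.0636    30,464.2545
  Σ                  8,645.0452    32,468.8424
P = 8,645.0452; Macaulay duration = 32,468.8424 / 8,645.0452 = 3.75577 years.
Modified duration = D_Mac / (1 + y) = 3.75577 / 1.081 = 3.47435 years.

3.474 years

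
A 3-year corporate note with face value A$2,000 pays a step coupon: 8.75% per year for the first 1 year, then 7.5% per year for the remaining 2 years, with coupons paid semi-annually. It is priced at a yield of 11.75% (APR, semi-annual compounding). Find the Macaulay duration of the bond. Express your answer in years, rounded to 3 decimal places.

Periodic yield y = 0.05875. Discount each cash flow and weight by its period:
  t   CF        PV=CF/(1+0.05875)^t    t·PV
  1        87.50        82.6446        82.6446
  2        87.50        78.0587       156.1174
  3        75.00        63.1947       189.5842
  4        75.00        59.6881       238.7523
  5        75.00        56.3760       281.8799
  6     2,075.00     1,473.1859     8,839.1156
  Σ                  1,813.1480     9,788.0940
Price P = Σ PV = 1,813.1480.
Macaulay duration = Σ(t·PV) / P = 9,788.0940 / 1,813.1480 = 5.39840 half-year periods.
In years: 5.39840 / 2 = 2.69920 years.

2.699 years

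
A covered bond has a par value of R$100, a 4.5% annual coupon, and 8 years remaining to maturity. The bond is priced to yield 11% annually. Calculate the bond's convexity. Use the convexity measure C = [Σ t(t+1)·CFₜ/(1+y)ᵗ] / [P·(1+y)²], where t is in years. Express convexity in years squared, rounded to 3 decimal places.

45.077

With y = 0.11:
  t   CF        PV=CF/(1+0.11)^t    t·PV        t(t+1)·PV
  1         4.50         4.0541         4.0541           8.1081
  2         4.50         3.6523         7.3046          21.9138
  3         4.50         3.2904         9.8711          39.4843
  4         4.50         2.9643        11.8572          59.2858
  5         4.50         2.6705        13.3527          80.1159
  6         4.50         2.4059        14.4353         101.0471
  7         4.50         2.1675        15.1722         121.3779
  8       104.50        45.3453       362.7626       3,264.8630
  Σ                     66.5502       438.8096       3,696.1960
P = 66.5502.
Convexity = Σ t(t+1)·PV / [P·(1+y)²] = 3,696.1960 / (66.5502 × 1.232100) = 45.07748.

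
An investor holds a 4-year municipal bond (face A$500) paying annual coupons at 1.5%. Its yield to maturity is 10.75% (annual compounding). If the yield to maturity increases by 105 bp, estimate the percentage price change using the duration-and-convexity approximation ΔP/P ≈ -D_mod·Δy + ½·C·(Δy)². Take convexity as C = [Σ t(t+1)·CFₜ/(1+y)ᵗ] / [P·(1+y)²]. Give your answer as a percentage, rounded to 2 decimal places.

With y = 0.1075:
  t   CF        PV=CF/(1+0.1075)^t    t·PV        t(t+1)·PV
  1         7.50         6.7720         6.7720          13.5440
  2         7.50         6.1147        12.2294          36.6881
  3         7.50         5.5212        16.5635          66.2539
  4       507.50       337.3348     1,349.3391       6,746.6954
  Σ                    355.7426     1,384.9039       6,863.1814
P = 355.7426; D_Mac = 3.89299 yrs; D_mod = 3.51512 yrs; C = 15.72904.
Duration effect: -3.51512 × (+0.0105) = -0.036909
Convexity effect: 0.5 × 15.72904 × (0.0105)² = +0.0008671
ΔP/P ≈ -0.036909 + 0.0008671 = -0.036042 = -3.6042%.

-3.60%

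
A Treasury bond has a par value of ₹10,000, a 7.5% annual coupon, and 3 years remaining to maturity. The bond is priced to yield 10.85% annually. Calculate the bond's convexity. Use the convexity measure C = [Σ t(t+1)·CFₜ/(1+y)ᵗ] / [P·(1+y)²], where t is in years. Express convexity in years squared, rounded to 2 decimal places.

8.84

With y = 0.1085:
  t   CF        PV=CF/(1+0.1085)^t    t·PV        t(t+1)·PV
  1       750.00       676.5900       676.5900       1,353.1800
  2       750.00       610.3653     1,220.7307       3,662.1921
  3    10,750.00     7,892.2598    23,676.7793      94,707.1173
  Σ                  9,179.2151    25,574.1000      99,722.4894
P = 9,179.2151.
Convexity = Σ t(t+1)·PV / [P·(1+y)²] = 99,722.4894 / (9,179.2151 × 1.228772) = 8.84130.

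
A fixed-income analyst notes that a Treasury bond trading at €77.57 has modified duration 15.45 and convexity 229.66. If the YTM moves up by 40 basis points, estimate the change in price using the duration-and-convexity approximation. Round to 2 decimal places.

Duration effect: -D_mod·Δy = -15.45 × (+0.004) = -0.061800
Convexity effect: ½·C·(Δy)² = 0.5 × 229.66 × (0.004)² = +0.00183728
ΔP/P ≈ -0.061800 + 0.00183728 = -0.05996272
ΔP ≈ 77.57 × (-0.05996272) = -4.6513081904.

-€4.65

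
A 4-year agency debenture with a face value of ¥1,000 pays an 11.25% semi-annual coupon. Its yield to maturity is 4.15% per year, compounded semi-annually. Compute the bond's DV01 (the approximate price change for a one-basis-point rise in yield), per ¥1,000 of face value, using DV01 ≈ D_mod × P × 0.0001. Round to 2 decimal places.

¥0.42

Periodic yield y = 0.02075.
  t   CF        PV=CF/(1+0.02075)^t    t·PV
  1        56.25        55.1065        55.1065
  2        56.25        53.9863       107.9726
  3        56.25        52.8889       158.6666
  4        56.25        51.8137       207.2550
  5        56.25        50.7605       253.8023
  6        56.25        49.7286       298.3716
  7        56.25        48.7177       341.0239
  8     1,056.25       896.2138     7,169.7102
  Σ                  1,259.2160     8,591.9088
P = 1,259.2160; D_Mac = 6.82322 half-year periods = 3.41161 yrs; D_mod = 3.34226 yrs.
DV01 ≈ 3.34226 × 1,259.2160 × 0.0001 = 0.420863.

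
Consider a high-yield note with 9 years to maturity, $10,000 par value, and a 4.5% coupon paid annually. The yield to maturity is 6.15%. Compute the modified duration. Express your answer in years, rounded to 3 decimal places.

7.061 years

Periodic yield y = 0.0615. First find Macaulay duration:
  t   CF        PV=CF/(1+0.0615)^t    t·PV
  1       450.00       423.9284       423.9284
  2       450.00       399.3673       798.7346
  3       450.00       376.2292     1,128.6876
  4       450.00       354.4317     1,417.7267
  5       450.00       333.8970     1,669.4850
  6       450.00       314.5521     1,887.3123
  7       450.00       296.3279     2,074.2952
  8       450.00       279.1596     2,233.2766
  9    10,450.00     6,107.1179    54,964.0611
  Σ                  8,885.0110    66,597.5075
P = 8,885.0110; Macaulay duration = 66,597.5075 / 8,885.0110 = 7.49549 years.
Modified duration = D_Mac / (1 + y) = 7.49549 / 1.0615 = 7.06122 years.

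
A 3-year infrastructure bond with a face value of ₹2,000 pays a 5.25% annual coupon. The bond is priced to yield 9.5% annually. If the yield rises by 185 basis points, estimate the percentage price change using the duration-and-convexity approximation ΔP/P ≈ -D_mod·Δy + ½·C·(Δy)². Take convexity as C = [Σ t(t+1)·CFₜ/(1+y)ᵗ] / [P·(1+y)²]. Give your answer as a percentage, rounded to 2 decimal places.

-4.64%

With y = 0.095:
  t   CF        PV=CF/(1+0.095)^t    t·PV        t(t+1)·PV
  1       105.00        95.8904        95.8904         191.7808
  2       105.00        87.5712       175.1423         525.4269
  3     2,105.00     1,603.2814     4,809.8441      19,239.3763
  Σ                  1,786.7429     5,080.8768      19,956.5840
P = 1,786.7429; D_Mac = 2.84365 yrs; D_mod = 2.59694 yrs; C = 9.31528.
Duration effect: -2.59694 × (+0.0185) = -0.048043
Convexity effect: 0.5 × 9.31528 × (0.0185)² = +0.0015941
ΔP/P ≈ -0.048043 + 0.0015941 = -0.046449 = -4.6449%.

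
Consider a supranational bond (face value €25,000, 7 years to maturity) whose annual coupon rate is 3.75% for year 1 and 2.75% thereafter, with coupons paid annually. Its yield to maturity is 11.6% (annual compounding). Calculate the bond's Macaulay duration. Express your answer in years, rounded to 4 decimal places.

Periodic yield y = 0.116. Discount each cash flow and weight by its year:
  t   CF        PV=CF/(1+0.116)^t    t·PV
  1       937.50       840.0538       840.0538
  2       687.50       552.0067     1,104.0133
  3       687.50       494.6296     1,483.8889
  4       687.50       443.2165     1,772.8660
  5       687.50       397.1474     1,985.7370
  6       687.50       355.8669     2,135.2011
  7    25,687.50    11,914.4082    83,400.8577
  Σ                 14,997.3290    92,722.6178
Price P = Σ PV = 14,997.3290.
Macaulay duration = Σ(t·PV) / P = 92,722.6178 / 14,997.3290 = 6.18261 years.

6.1826 years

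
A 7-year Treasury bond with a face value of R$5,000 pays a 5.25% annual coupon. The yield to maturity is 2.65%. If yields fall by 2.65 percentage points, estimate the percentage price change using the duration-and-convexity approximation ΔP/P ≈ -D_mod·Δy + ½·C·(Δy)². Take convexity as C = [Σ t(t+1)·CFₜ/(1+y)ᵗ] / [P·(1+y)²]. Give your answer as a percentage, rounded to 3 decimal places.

+17.343%

With y = 0.0265:
  t   CF        PV=CF/(1+0.0265)^t    t·PV        t(t+1)·PV
  1       262.50       255.7233       255.7233         511.4467
  2       262.50       249.1216       498.2432       1,494.7297
  3       262.50       242.6903       728.0709       2,912.2838
  4       262.50       236.4251       945.7002       4,728.5010
  5       262.50       230.3215     1,151.6077       6,909.6459
  6       262.50       224.3756     1,346.2535       9,423.7743
  7     5,262.50     4,382.0712    30,674.4986     245,395.9890
  Σ                  5,820.7287    35,600.0975     271,376.3704
P = 5,820.7287; D_Mac = 6.11609 yrs; D_mod = 5.95820 yrs; C = 44.24628.
Duration effect: -5.95820 × (-0.0265) = +0.157892
Convexity effect: 0.5 × 44.24628 × (-0.0265)² = +0.0155360
ΔP/P ≈ +0.157892 + 0.0155360 = +0.173428 = +17.3428%.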